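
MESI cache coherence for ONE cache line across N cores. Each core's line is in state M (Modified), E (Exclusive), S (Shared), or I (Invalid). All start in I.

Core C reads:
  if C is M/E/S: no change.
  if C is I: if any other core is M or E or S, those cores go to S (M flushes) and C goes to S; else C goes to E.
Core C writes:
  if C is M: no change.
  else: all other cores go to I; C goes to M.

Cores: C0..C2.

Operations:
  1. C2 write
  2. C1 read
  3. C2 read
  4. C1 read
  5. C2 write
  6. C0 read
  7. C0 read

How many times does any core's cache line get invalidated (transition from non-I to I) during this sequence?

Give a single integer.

Answer: 1

Derivation:
Op 1: C2 write [C2 write: invalidate none -> C2=M] -> [I,I,M] (invalidations this op: 0; running total: 0)
Op 2: C1 read [C1 read from I: others=['C2=M'] -> C1=S, others downsized to S] -> [I,S,S] (invalidations this op: 0; running total: 0)
Op 3: C2 read [C2 read: already in S, no change] -> [I,S,S] (invalidations this op: 0; running total: 0)
Op 4: C1 read [C1 read: already in S, no change] -> [I,S,S] (invalidations this op: 0; running total: 0)
Op 5: C2 write [C2 write: invalidate ['C1=S'] -> C2=M] -> [I,I,M] (invalidations this op: 1; running total: 1)
Op 6: C0 read [C0 read from I: others=['C2=M'] -> C0=S, others downsized to S] -> [S,I,S] (invalidations this op: 0; running total: 1)
Op 7: C0 read [C0 read: already in S, no change] -> [S,I,S] (invalidations this op: 0; running total: 1)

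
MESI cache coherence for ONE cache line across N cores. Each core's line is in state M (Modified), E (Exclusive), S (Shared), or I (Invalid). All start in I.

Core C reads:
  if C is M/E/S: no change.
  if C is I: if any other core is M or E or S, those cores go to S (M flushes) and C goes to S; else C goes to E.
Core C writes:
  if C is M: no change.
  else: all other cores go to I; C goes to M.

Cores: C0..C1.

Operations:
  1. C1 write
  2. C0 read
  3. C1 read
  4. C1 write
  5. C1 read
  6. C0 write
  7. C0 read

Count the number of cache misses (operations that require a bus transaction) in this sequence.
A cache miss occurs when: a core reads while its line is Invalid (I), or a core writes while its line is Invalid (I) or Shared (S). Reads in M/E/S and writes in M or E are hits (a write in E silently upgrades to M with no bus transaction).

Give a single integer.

Op 1: C1 write [C1 write: invalidate none -> C1=M] -> [I,M] [MISS #1: write from I]
Op 2: C0 read [C0 read from I: others=['C1=M'] -> C0=S, others downsized to S] -> [S,S] [MISS #2: read from I]
Op 3: C1 read [C1 read: already in S, no change] -> [S,S] [hit: read from S]
Op 4: C1 write [C1 write: invalidate ['C0=S'] -> C1=M] -> [I,M] [MISS #3: write from S]
Op 5: C1 read [C1 read: already in M, no change] -> [I,M] [hit: read from M]
Op 6: C0 write [C0 write: invalidate ['C1=M'] -> C0=M] -> [M,I] [MISS #4: write from I]
Op 7: C0 read [C0 read: already in M, no change] -> [M,I] [hit: read from M]

Answer: 4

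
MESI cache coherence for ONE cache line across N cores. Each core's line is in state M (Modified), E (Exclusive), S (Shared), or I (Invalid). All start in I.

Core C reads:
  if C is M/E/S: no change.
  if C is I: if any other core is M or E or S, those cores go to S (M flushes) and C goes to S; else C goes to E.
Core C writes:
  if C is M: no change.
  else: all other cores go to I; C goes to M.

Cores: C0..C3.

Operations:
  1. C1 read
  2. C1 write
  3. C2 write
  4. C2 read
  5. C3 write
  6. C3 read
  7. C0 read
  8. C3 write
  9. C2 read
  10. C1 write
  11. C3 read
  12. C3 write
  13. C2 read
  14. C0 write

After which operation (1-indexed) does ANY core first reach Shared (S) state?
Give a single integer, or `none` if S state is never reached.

Op 1: C1 read [C1 read from I: no other sharers -> C1=E (exclusive)] -> [I,E,I,I]
Op 2: C1 write [C1 write: invalidate none -> C1=M] -> [I,M,I,I]
Op 3: C2 write [C2 write: invalidate ['C1=M'] -> C2=M] -> [I,I,M,I]
Op 4: C2 read [C2 read: already in M, no change] -> [I,I,M,I]
Op 5: C3 write [C3 write: invalidate ['C2=M'] -> C3=M] -> [I,I,I,M]
Op 6: C3 read [C3 read: already in M, no change] -> [I,I,I,M]
Op 7: C0 read [C0 read from I: others=['C3=M'] -> C0=S, others downsized to S] -> [S,I,I,S]
  -> First S state at op 7; remaining ops need not be traced.

Answer: 7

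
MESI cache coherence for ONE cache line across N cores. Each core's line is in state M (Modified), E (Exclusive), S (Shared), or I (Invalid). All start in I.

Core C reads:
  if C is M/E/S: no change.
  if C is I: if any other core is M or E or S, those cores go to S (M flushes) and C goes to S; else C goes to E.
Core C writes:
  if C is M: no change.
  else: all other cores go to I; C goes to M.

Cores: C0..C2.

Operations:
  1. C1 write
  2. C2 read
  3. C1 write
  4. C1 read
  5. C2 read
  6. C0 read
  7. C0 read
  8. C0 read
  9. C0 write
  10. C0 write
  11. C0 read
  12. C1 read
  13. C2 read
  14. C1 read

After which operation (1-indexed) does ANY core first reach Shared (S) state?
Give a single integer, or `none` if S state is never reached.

Op 1: C1 write [C1 write: invalidate none -> C1=M] -> [I,M,I]
Op 2: C2 read [C2 read from I: others=['C1=M'] -> C2=S, others downsized to S] -> [I,S,S]
  -> First S state at op 2; remaining ops need not be traced.

Answer: 2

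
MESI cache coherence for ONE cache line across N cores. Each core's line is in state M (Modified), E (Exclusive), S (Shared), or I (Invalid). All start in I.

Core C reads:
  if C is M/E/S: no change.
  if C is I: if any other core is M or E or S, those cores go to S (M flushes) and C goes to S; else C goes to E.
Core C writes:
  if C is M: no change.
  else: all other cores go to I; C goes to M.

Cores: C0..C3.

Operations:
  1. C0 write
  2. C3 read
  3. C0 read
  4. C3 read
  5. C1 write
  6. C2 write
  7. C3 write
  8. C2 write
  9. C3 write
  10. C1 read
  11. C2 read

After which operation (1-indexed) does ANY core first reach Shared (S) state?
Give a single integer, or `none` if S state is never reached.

Op 1: C0 write [C0 write: invalidate none -> C0=M] -> [M,I,I,I]
Op 2: C3 read [C3 read from I: others=['C0=M'] -> C3=S, others downsized to S] -> [S,I,I,S]
  -> First S state at op 2; remaining ops need not be traced.

Answer: 2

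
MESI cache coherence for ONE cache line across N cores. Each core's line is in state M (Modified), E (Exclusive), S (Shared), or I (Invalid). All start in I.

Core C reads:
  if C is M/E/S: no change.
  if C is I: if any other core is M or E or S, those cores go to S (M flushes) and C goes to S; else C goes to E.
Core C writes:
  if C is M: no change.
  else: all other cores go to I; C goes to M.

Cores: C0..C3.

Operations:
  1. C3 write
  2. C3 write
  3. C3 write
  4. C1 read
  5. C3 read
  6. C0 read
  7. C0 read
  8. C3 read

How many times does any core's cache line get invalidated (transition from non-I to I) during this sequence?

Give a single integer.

Op 1: C3 write [C3 write: invalidate none -> C3=M] -> [I,I,I,M] (invalidations this op: 0; running total: 0)
Op 2: C3 write [C3 write: already M (modified), no change] -> [I,I,I,M] (invalidations this op: 0; running total: 0)
Op 3: C3 write [C3 write: already M (modified), no change] -> [I,I,I,M] (invalidations this op: 0; running total: 0)
Op 4: C1 read [C1 read from I: others=['C3=M'] -> C1=S, others downsized to S] -> [I,S,I,S] (invalidations this op: 0; running total: 0)
Op 5: C3 read [C3 read: already in S, no change] -> [I,S,I,S] (invalidations this op: 0; running total: 0)
Op 6: C0 read [C0 read from I: others=['C1=S', 'C3=S'] -> C0=S, others downsized to S] -> [S,S,I,S] (invalidations this op: 0; running total: 0)
Op 7: C0 read [C0 read: already in S, no change] -> [S,S,I,S] (invalidations this op: 0; running total: 0)
Op 8: C3 read [C3 read: already in S, no change] -> [S,S,I,S] (invalidations this op: 0; running total: 0)

Answer: 0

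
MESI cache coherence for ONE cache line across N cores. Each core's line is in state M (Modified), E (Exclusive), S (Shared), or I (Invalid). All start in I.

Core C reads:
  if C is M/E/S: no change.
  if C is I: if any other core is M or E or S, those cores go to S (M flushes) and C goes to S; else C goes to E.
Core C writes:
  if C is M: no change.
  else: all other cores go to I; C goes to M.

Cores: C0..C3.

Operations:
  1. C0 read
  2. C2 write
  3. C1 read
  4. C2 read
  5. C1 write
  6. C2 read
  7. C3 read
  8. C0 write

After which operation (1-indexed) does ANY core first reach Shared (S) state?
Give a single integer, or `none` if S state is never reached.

Op 1: C0 read [C0 read from I: no other sharers -> C0=E (exclusive)] -> [E,I,I,I]
Op 2: C2 write [C2 write: invalidate ['C0=E'] -> C2=M] -> [I,I,M,I]
Op 3: C1 read [C1 read from I: others=['C2=M'] -> C1=S, others downsized to S] -> [I,S,S,I]
  -> First S state at op 3; remaining ops need not be traced.

Answer: 3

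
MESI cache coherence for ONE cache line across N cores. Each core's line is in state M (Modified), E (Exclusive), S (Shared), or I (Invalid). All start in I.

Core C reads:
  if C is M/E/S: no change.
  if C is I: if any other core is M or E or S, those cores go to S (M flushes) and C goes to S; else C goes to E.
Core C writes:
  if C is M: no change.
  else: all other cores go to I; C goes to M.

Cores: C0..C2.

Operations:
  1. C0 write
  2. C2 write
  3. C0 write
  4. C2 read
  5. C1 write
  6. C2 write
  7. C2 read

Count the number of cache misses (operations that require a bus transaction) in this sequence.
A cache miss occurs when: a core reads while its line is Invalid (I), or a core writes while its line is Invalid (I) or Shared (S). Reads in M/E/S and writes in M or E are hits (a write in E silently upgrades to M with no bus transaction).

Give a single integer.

Answer: 6

Derivation:
Op 1: C0 write [C0 write: invalidate none -> C0=M] -> [M,I,I] [MISS #1: write from I]
Op 2: C2 write [C2 write: invalidate ['C0=M'] -> C2=M] -> [I,I,M] [MISS #2: write from I]
Op 3: C0 write [C0 write: invalidate ['C2=M'] -> C0=M] -> [M,I,I] [MISS #3: write from I]
Op 4: C2 read [C2 read from I: others=['C0=M'] -> C2=S, others downsized to S] -> [S,I,S] [MISS #4: read from I]
Op 5: C1 write [C1 write: invalidate ['C0=S', 'C2=S'] -> C1=M] -> [I,M,I] [MISS #5: write from I]
Op 6: C2 write [C2 write: invalidate ['C1=M'] -> C2=M] -> [I,I,M] [MISS #6: write from I]
Op 7: C2 read [C2 read: already in M, no change] -> [I,I,M] [hit: read from M]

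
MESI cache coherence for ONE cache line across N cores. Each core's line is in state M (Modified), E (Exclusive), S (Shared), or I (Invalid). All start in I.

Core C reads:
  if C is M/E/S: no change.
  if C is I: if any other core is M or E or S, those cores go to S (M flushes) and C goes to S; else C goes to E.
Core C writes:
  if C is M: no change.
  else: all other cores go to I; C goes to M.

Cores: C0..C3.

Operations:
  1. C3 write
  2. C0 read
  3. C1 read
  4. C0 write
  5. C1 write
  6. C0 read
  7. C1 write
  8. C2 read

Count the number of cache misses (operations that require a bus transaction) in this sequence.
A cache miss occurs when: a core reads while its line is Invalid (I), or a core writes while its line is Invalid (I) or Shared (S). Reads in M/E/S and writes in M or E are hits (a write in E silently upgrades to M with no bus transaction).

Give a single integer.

Answer: 8

Derivation:
Op 1: C3 write [C3 write: invalidate none -> C3=M] -> [I,I,I,M] [MISS #1: write from I]
Op 2: C0 read [C0 read from I: others=['C3=M'] -> C0=S, others downsized to S] -> [S,I,I,S] [MISS #2: read from I]
Op 3: C1 read [C1 read from I: others=['C0=S', 'C3=S'] -> C1=S, others downsized to S] -> [S,S,I,S] [MISS #3: read from I]
Op 4: C0 write [C0 write: invalidate ['C1=S', 'C3=S'] -> C0=M] -> [M,I,I,I] [MISS #4: write from S]
Op 5: C1 write [C1 write: invalidate ['C0=M'] -> C1=M] -> [I,M,I,I] [MISS #5: write from I]
Op 6: C0 read [C0 read from I: others=['C1=M'] -> C0=S, others downsized to S] -> [S,S,I,I] [MISS #6: read from I]
Op 7: C1 write [C1 write: invalidate ['C0=S'] -> C1=M] -> [I,M,I,I] [MISS #7: write from S]
Op 8: C2 read [C2 read from I: others=['C1=M'] -> C2=S, others downsized to S] -> [I,S,S,I] [MISS #8: read from I]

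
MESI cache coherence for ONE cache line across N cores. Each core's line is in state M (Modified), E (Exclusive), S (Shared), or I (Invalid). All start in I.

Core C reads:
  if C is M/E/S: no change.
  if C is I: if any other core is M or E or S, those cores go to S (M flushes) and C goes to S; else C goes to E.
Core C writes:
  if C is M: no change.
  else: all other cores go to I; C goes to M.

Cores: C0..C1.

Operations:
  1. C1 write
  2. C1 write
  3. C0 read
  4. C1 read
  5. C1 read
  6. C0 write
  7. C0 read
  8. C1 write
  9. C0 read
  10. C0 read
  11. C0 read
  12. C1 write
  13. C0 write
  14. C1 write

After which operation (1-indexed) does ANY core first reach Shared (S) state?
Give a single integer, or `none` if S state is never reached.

Op 1: C1 write [C1 write: invalidate none -> C1=M] -> [I,M]
Op 2: C1 write [C1 write: already M (modified), no change] -> [I,M]
Op 3: C0 read [C0 read from I: others=['C1=M'] -> C0=S, others downsized to S] -> [S,S]
  -> First S state at op 3; remaining ops need not be traced.

Answer: 3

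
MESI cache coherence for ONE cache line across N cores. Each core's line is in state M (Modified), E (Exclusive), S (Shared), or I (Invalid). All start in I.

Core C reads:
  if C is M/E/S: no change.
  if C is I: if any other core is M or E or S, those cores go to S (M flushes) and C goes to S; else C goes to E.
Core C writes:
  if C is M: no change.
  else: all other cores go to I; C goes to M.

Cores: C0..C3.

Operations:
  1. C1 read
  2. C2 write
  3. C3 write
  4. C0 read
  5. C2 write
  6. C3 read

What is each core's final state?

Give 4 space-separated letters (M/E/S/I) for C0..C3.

Answer: I I S S

Derivation:
Op 1: C1 read [C1 read from I: no other sharers -> C1=E (exclusive)] -> [I,E,I,I]
Op 2: C2 write [C2 write: invalidate ['C1=E'] -> C2=M] -> [I,I,M,I]
Op 3: C3 write [C3 write: invalidate ['C2=M'] -> C3=M] -> [I,I,I,M]
Op 4: C0 read [C0 read from I: others=['C3=M'] -> C0=S, others downsized to S] -> [S,I,I,S]
Op 5: C2 write [C2 write: invalidate ['C0=S', 'C3=S'] -> C2=M] -> [I,I,M,I]
Op 6: C3 read [C3 read from I: others=['C2=M'] -> C3=S, others downsized to S] -> [I,I,S,S]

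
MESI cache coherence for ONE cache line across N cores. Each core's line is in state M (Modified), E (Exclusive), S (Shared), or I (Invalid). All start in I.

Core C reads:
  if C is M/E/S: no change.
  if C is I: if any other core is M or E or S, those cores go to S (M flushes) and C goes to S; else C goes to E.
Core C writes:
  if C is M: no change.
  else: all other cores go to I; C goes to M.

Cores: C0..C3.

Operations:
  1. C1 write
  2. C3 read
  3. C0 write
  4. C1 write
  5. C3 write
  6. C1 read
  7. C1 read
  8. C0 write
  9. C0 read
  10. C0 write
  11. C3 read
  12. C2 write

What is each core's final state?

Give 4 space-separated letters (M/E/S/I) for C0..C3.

Op 1: C1 write [C1 write: invalidate none -> C1=M] -> [I,M,I,I]
Op 2: C3 read [C3 read from I: others=['C1=M'] -> C3=S, others downsized to S] -> [I,S,I,S]
Op 3: C0 write [C0 write: invalidate ['C1=S', 'C3=S'] -> C0=M] -> [M,I,I,I]
Op 4: C1 write [C1 write: invalidate ['C0=M'] -> C1=M] -> [I,M,I,I]
Op 5: C3 write [C3 write: invalidate ['C1=M'] -> C3=M] -> [I,I,I,M]
Op 6: C1 read [C1 read from I: others=['C3=M'] -> C1=S, others downsized to S] -> [I,S,I,S]
Op 7: C1 read [C1 read: already in S, no change] -> [I,S,I,S]
Op 8: C0 write [C0 write: invalidate ['C1=S', 'C3=S'] -> C0=M] -> [M,I,I,I]
Op 9: C0 read [C0 read: already in M, no change] -> [M,I,I,I]
Op 10: C0 write [C0 write: already M (modified), no change] -> [M,I,I,I]
Op 11: C3 read [C3 read from I: others=['C0=M'] -> C3=S, others downsized to S] -> [S,I,I,S]
Op 12: C2 write [C2 write: invalidate ['C0=S', 'C3=S'] -> C2=M] -> [I,I,M,I]

Answer: I I M I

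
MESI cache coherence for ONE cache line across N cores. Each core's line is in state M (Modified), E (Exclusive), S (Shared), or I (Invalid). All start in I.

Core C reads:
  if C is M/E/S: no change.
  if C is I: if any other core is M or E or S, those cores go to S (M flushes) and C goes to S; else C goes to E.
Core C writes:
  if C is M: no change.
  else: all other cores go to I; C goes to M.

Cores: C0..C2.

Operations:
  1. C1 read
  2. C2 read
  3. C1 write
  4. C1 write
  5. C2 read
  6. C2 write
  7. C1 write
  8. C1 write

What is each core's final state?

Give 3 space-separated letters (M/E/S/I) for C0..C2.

Op 1: C1 read [C1 read from I: no other sharers -> C1=E (exclusive)] -> [I,E,I]
Op 2: C2 read [C2 read from I: others=['C1=E'] -> C2=S, others downsized to S] -> [I,S,S]
Op 3: C1 write [C1 write: invalidate ['C2=S'] -> C1=M] -> [I,M,I]
Op 4: C1 write [C1 write: already M (modified), no change] -> [I,M,I]
Op 5: C2 read [C2 read from I: others=['C1=M'] -> C2=S, others downsized to S] -> [I,S,S]
Op 6: C2 write [C2 write: invalidate ['C1=S'] -> C2=M] -> [I,I,M]
Op 7: C1 write [C1 write: invalidate ['C2=M'] -> C1=M] -> [I,M,I]
Op 8: C1 write [C1 write: already M (modified), no change] -> [I,M,I]

Answer: I M I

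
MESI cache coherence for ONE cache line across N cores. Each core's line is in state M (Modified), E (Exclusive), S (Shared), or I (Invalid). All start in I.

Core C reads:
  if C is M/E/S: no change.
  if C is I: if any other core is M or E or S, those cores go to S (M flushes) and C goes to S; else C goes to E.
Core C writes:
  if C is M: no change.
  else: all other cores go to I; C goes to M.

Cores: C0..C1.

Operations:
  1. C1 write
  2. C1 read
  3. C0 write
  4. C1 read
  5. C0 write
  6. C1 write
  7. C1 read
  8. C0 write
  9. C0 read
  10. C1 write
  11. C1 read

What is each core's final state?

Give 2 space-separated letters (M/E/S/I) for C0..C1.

Op 1: C1 write [C1 write: invalidate none -> C1=M] -> [I,M]
Op 2: C1 read [C1 read: already in M, no change] -> [I,M]
Op 3: C0 write [C0 write: invalidate ['C1=M'] -> C0=M] -> [M,I]
Op 4: C1 read [C1 read from I: others=['C0=M'] -> C1=S, others downsized to S] -> [S,S]
Op 5: C0 write [C0 write: invalidate ['C1=S'] -> C0=M] -> [M,I]
Op 6: C1 write [C1 write: invalidate ['C0=M'] -> C1=M] -> [I,M]
Op 7: C1 read [C1 read: already in M, no change] -> [I,M]
Op 8: C0 write [C0 write: invalidate ['C1=M'] -> C0=M] -> [M,I]
Op 9: C0 read [C0 read: already in M, no change] -> [M,I]
Op 10: C1 write [C1 write: invalidate ['C0=M'] -> C1=M] -> [I,M]
Op 11: C1 read [C1 read: already in M, no change] -> [I,M]

Answer: I M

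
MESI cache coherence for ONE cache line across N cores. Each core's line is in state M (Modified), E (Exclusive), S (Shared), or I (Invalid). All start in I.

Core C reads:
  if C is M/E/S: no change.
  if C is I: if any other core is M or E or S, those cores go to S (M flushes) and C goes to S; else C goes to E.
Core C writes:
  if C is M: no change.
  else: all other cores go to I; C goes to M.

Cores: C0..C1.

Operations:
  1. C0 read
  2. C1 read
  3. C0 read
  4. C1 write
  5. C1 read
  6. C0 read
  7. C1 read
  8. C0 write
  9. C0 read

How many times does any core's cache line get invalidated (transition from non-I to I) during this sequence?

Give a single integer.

Op 1: C0 read [C0 read from I: no other sharers -> C0=E (exclusive)] -> [E,I] (invalidations this op: 0; running total: 0)
Op 2: C1 read [C1 read from I: others=['C0=E'] -> C1=S, others downsized to S] -> [S,S] (invalidations this op: 0; running total: 0)
Op 3: C0 read [C0 read: already in S, no change] -> [S,S] (invalidations this op: 0; running total: 0)
Op 4: C1 write [C1 write: invalidate ['C0=S'] -> C1=M] -> [I,M] (invalidations this op: 1; running total: 1)
Op 5: C1 read [C1 read: already in M, no change] -> [I,M] (invalidations this op: 0; running total: 1)
Op 6: C0 read [C0 read from I: others=['C1=M'] -> C0=S, others downsized to S] -> [S,S] (invalidations this op: 0; running total: 1)
Op 7: C1 read [C1 read: already in S, no change] -> [S,S] (invalidations this op: 0; running total: 1)
Op 8: C0 write [C0 write: invalidate ['C1=S'] -> C0=M] -> [M,I] (invalidations this op: 1; running total: 2)
Op 9: C0 read [C0 read: already in M, no change] -> [M,I] (invalidations this op: 0; running total: 2)

Answer: 2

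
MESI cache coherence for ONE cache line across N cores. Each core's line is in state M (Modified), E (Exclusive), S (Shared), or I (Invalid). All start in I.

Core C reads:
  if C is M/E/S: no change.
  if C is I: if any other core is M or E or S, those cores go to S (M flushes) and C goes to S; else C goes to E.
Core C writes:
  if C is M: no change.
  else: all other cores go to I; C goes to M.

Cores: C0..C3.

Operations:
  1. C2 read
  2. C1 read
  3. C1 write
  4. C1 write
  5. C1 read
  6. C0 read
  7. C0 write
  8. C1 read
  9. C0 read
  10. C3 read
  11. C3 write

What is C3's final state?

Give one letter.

Answer: M

Derivation:
Op 1: C2 read [C2 read from I: no other sharers -> C2=E (exclusive)] -> [I,I,E,I]
Op 2: C1 read [C1 read from I: others=['C2=E'] -> C1=S, others downsized to S] -> [I,S,S,I]
Op 3: C1 write [C1 write: invalidate ['C2=S'] -> C1=M] -> [I,M,I,I]
Op 4: C1 write [C1 write: already M (modified), no change] -> [I,M,I,I]
Op 5: C1 read [C1 read: already in M, no change] -> [I,M,I,I]
Op 6: C0 read [C0 read from I: others=['C1=M'] -> C0=S, others downsized to S] -> [S,S,I,I]
Op 7: C0 write [C0 write: invalidate ['C1=S'] -> C0=M] -> [M,I,I,I]
Op 8: C1 read [C1 read from I: others=['C0=M'] -> C1=S, others downsized to S] -> [S,S,I,I]
Op 9: C0 read [C0 read: already in S, no change] -> [S,S,I,I]
Op 10: C3 read [C3 read from I: others=['C0=S', 'C1=S'] -> C3=S, others downsized to S] -> [S,S,I,S]
Op 11: C3 write [C3 write: invalidate ['C0=S', 'C1=S'] -> C3=M] -> [I,I,I,M]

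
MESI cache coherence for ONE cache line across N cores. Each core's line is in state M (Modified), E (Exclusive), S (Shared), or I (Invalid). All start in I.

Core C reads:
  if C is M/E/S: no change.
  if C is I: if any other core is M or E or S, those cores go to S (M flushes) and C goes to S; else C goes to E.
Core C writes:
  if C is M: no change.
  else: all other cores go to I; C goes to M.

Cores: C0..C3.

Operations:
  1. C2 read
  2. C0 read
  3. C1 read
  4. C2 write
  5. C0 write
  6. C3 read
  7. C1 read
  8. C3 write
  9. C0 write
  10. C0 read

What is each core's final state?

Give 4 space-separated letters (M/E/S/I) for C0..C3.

Answer: M I I I

Derivation:
Op 1: C2 read [C2 read from I: no other sharers -> C2=E (exclusive)] -> [I,I,E,I]
Op 2: C0 read [C0 read from I: others=['C2=E'] -> C0=S, others downsized to S] -> [S,I,S,I]
Op 3: C1 read [C1 read from I: others=['C0=S', 'C2=S'] -> C1=S, others downsized to S] -> [S,S,S,I]
Op 4: C2 write [C2 write: invalidate ['C0=S', 'C1=S'] -> C2=M] -> [I,I,M,I]
Op 5: C0 write [C0 write: invalidate ['C2=M'] -> C0=M] -> [M,I,I,I]
Op 6: C3 read [C3 read from I: others=['C0=M'] -> C3=S, others downsized to S] -> [S,I,I,S]
Op 7: C1 read [C1 read from I: others=['C0=S', 'C3=S'] -> C1=S, others downsized to S] -> [S,S,I,S]
Op 8: C3 write [C3 write: invalidate ['C0=S', 'C1=S'] -> C3=M] -> [I,I,I,M]
Op 9: C0 write [C0 write: invalidate ['C3=M'] -> C0=M] -> [M,I,I,I]
Op 10: C0 read [C0 read: already in M, no change] -> [M,I,I,I]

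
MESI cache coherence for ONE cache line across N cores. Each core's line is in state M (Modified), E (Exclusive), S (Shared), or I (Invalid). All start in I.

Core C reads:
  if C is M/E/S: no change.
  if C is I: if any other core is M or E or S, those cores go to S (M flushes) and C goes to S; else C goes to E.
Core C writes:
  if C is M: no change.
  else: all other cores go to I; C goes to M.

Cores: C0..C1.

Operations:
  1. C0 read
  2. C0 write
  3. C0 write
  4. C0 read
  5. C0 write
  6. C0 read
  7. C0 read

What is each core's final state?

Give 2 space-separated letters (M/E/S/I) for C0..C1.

Op 1: C0 read [C0 read from I: no other sharers -> C0=E (exclusive)] -> [E,I]
Op 2: C0 write [C0 write: invalidate none -> C0=M] -> [M,I]
Op 3: C0 write [C0 write: already M (modified), no change] -> [M,I]
Op 4: C0 read [C0 read: already in M, no change] -> [M,I]
Op 5: C0 write [C0 write: already M (modified), no change] -> [M,I]
Op 6: C0 read [C0 read: already in M, no change] -> [M,I]
Op 7: C0 read [C0 read: already in M, no change] -> [M,I]

Answer: M I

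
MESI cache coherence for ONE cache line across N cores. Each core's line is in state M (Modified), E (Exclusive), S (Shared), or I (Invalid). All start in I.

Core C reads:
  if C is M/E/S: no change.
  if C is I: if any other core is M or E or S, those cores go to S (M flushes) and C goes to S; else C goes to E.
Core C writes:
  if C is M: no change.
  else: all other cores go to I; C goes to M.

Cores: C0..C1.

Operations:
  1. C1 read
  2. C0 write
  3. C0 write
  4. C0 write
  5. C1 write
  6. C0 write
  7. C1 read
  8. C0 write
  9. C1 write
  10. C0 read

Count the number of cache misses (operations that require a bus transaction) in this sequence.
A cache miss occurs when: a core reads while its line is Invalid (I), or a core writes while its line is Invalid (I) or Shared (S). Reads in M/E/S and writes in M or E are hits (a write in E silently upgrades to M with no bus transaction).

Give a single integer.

Op 1: C1 read [C1 read from I: no other sharers -> C1=E (exclusive)] -> [I,E] [MISS #1: read from I]
Op 2: C0 write [C0 write: invalidate ['C1=E'] -> C0=M] -> [M,I] [MISS #2: write from I]
Op 3: C0 write [C0 write: already M (modified), no change] -> [M,I] [hit: write from M]
Op 4: C0 write [C0 write: already M (modified), no change] -> [M,I] [hit: write from M]
Op 5: C1 write [C1 write: invalidate ['C0=M'] -> C1=M] -> [I,M] [MISS #3: write from I]
Op 6: C0 write [C0 write: invalidate ['C1=M'] -> C0=M] -> [M,I] [MISS #4: write from I]
Op 7: C1 read [C1 read from I: others=['C0=M'] -> C1=S, others downsized to S] -> [S,S] [MISS #5: read from I]
Op 8: C0 write [C0 write: invalidate ['C1=S'] -> C0=M] -> [M,I] [MISS #6: write from S]
Op 9: C1 write [C1 write: invalidate ['C0=M'] -> C1=M] -> [I,M] [MISS #7: write from I]
Op 10: C0 read [C0 read from I: others=['C1=M'] -> C0=S, others downsized to S] -> [S,S] [MISS #8: read from I]

Answer: 8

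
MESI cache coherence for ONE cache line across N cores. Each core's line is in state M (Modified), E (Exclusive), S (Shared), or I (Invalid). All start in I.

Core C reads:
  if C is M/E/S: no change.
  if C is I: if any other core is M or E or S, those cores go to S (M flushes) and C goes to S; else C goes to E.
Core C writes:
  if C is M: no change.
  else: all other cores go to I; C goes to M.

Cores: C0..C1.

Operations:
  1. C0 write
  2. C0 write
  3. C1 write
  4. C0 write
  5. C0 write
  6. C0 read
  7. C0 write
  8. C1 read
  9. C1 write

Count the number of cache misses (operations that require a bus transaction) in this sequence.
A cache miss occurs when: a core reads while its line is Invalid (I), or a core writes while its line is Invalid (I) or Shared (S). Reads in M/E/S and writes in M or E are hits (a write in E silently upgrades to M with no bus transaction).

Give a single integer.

Answer: 5

Derivation:
Op 1: C0 write [C0 write: invalidate none -> C0=M] -> [M,I] [MISS #1: write from I]
Op 2: C0 write [C0 write: already M (modified), no change] -> [M,I] [hit: write from M]
Op 3: C1 write [C1 write: invalidate ['C0=M'] -> C1=M] -> [I,M] [MISS #2: write from I]
Op 4: C0 write [C0 write: invalidate ['C1=M'] -> C0=M] -> [M,I] [MISS #3: write from I]
Op 5: C0 write [C0 write: already M (modified), no change] -> [M,I] [hit: write from M]
Op 6: C0 read [C0 read: already in M, no change] -> [M,I] [hit: read from M]
Op 7: C0 write [C0 write: already M (modified), no change] -> [M,I] [hit: write from M]
Op 8: C1 read [C1 read from I: others=['C0=M'] -> C1=S, others downsized to S] -> [S,S] [MISS #4: read from I]
Op 9: C1 write [C1 write: invalidate ['C0=S'] -> C1=M] -> [I,M] [MISS #5: write from S]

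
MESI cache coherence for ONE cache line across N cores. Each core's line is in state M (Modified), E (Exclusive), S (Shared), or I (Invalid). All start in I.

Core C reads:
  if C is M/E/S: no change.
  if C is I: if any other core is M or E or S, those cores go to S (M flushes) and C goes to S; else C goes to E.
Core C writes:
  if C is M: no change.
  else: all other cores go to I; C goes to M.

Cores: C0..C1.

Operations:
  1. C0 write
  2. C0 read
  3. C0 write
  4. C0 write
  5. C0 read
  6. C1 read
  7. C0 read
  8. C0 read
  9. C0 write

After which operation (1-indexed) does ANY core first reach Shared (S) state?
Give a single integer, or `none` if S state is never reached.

Op 1: C0 write [C0 write: invalidate none -> C0=M] -> [M,I]
Op 2: C0 read [C0 read: already in M, no change] -> [M,I]
Op 3: C0 write [C0 write: already M (modified), no change] -> [M,I]
Op 4: C0 write [C0 write: already M (modified), no change] -> [M,I]
Op 5: C0 read [C0 read: already in M, no change] -> [M,I]
Op 6: C1 read [C1 read from I: others=['C0=M'] -> C1=S, others downsized to S] -> [S,S]
  -> First S state at op 6; remaining ops need not be traced.

Answer: 6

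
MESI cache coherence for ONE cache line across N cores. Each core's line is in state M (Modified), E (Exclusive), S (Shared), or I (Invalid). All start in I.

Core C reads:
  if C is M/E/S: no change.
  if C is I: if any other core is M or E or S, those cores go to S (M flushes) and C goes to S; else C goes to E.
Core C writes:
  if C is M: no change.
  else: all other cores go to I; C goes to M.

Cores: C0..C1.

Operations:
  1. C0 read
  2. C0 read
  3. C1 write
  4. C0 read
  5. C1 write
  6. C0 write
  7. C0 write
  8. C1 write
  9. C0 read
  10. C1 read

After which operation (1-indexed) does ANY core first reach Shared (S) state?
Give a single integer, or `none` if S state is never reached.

Answer: 4

Derivation:
Op 1: C0 read [C0 read from I: no other sharers -> C0=E (exclusive)] -> [E,I]
Op 2: C0 read [C0 read: already in E, no change] -> [E,I]
Op 3: C1 write [C1 write: invalidate ['C0=E'] -> C1=M] -> [I,M]
Op 4: C0 read [C0 read from I: others=['C1=M'] -> C0=S, others downsized to S] -> [S,S]
  -> First S state at op 4; remaining ops need not be traced.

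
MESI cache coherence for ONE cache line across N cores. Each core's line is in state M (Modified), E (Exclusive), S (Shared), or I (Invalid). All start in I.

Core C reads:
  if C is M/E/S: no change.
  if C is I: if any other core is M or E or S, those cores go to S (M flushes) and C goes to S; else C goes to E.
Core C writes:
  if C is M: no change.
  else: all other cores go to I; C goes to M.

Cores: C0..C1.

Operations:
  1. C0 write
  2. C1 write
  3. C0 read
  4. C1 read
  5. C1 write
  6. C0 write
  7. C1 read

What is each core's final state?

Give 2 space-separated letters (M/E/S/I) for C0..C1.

Op 1: C0 write [C0 write: invalidate none -> C0=M] -> [M,I]
Op 2: C1 write [C1 write: invalidate ['C0=M'] -> C1=M] -> [I,M]
Op 3: C0 read [C0 read from I: others=['C1=M'] -> C0=S, others downsized to S] -> [S,S]
Op 4: C1 read [C1 read: already in S, no change] -> [S,S]
Op 5: C1 write [C1 write: invalidate ['C0=S'] -> C1=M] -> [I,M]
Op 6: C0 write [C0 write: invalidate ['C1=M'] -> C0=M] -> [M,I]
Op 7: C1 read [C1 read from I: others=['C0=M'] -> C1=S, others downsized to S] -> [S,S]

Answer: S S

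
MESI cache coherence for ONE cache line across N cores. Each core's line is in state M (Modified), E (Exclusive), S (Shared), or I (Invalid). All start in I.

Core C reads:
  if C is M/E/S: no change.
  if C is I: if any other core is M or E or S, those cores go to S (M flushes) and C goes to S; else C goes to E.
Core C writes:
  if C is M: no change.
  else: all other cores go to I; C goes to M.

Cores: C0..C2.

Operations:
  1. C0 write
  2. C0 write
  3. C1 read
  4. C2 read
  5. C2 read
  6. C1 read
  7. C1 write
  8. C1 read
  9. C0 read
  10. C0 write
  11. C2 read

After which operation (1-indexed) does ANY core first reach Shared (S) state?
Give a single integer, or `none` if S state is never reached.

Answer: 3

Derivation:
Op 1: C0 write [C0 write: invalidate none -> C0=M] -> [M,I,I]
Op 2: C0 write [C0 write: already M (modified), no change] -> [M,I,I]
Op 3: C1 read [C1 read from I: others=['C0=M'] -> C1=S, others downsized to S] -> [S,S,I]
  -> First S state at op 3; remaining ops need not be traced.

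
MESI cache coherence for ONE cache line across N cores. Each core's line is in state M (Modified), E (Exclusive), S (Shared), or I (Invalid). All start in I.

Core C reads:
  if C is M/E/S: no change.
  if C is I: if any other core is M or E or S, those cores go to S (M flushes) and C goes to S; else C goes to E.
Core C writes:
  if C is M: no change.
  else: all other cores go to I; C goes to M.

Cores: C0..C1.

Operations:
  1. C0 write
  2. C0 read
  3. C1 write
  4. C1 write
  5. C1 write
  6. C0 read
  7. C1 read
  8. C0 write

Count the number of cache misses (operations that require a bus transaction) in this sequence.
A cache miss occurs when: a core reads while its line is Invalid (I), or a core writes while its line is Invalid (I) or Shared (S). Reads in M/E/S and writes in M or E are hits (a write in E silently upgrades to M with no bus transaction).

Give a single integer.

Op 1: C0 write [C0 write: invalidate none -> C0=M] -> [M,I] [MISS #1: write from I]
Op 2: C0 read [C0 read: already in M, no change] -> [M,I] [hit: read from M]
Op 3: C1 write [C1 write: invalidate ['C0=M'] -> C1=M] -> [I,M] [MISS #2: write from I]
Op 4: C1 write [C1 write: already M (modified), no change] -> [I,M] [hit: write from M]
Op 5: C1 write [C1 write: already M (modified), no change] -> [I,M] [hit: write from M]
Op 6: C0 read [C0 read from I: others=['C1=M'] -> C0=S, others downsized to S] -> [S,S] [MISS #3: read from I]
Op 7: C1 read [C1 read: already in S, no change] -> [S,S] [hit: read from S]
Op 8: C0 write [C0 write: invalidate ['C1=S'] -> C0=M] -> [M,I] [MISS #4: write from S]

Answer: 4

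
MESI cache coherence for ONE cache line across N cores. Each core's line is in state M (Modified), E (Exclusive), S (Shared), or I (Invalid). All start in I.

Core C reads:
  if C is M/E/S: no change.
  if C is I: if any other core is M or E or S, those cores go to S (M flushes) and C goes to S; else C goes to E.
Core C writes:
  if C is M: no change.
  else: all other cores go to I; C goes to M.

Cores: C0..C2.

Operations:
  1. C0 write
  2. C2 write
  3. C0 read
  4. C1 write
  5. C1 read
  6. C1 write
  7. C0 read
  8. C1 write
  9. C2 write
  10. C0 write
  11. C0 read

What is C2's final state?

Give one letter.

Answer: I

Derivation:
Op 1: C0 write [C0 write: invalidate none -> C0=M] -> [M,I,I]
Op 2: C2 write [C2 write: invalidate ['C0=M'] -> C2=M] -> [I,I,M]
Op 3: C0 read [C0 read from I: others=['C2=M'] -> C0=S, others downsized to S] -> [S,I,S]
Op 4: C1 write [C1 write: invalidate ['C0=S', 'C2=S'] -> C1=M] -> [I,M,I]
Op 5: C1 read [C1 read: already in M, no change] -> [I,M,I]
Op 6: C1 write [C1 write: already M (modified), no change] -> [I,M,I]
Op 7: C0 read [C0 read from I: others=['C1=M'] -> C0=S, others downsized to S] -> [S,S,I]
Op 8: C1 write [C1 write: invalidate ['C0=S'] -> C1=M] -> [I,M,I]
Op 9: C2 write [C2 write: invalidate ['C1=M'] -> C2=M] -> [I,I,M]
Op 10: C0 write [C0 write: invalidate ['C2=M'] -> C0=M] -> [M,I,I]
Op 11: C0 read [C0 read: already in M, no change] -> [M,I,I]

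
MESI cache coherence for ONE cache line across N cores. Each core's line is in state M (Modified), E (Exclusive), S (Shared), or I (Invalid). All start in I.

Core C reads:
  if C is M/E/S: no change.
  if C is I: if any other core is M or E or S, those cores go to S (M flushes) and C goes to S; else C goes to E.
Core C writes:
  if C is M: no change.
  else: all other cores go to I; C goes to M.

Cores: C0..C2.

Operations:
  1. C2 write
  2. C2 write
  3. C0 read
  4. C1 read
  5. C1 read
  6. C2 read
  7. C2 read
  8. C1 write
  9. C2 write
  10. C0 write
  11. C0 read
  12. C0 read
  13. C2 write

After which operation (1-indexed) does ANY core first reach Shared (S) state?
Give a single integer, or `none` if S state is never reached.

Op 1: C2 write [C2 write: invalidate none -> C2=M] -> [I,I,M]
Op 2: C2 write [C2 write: already M (modified), no change] -> [I,I,M]
Op 3: C0 read [C0 read from I: others=['C2=M'] -> C0=S, others downsized to S] -> [S,I,S]
  -> First S state at op 3; remaining ops need not be traced.

Answer: 3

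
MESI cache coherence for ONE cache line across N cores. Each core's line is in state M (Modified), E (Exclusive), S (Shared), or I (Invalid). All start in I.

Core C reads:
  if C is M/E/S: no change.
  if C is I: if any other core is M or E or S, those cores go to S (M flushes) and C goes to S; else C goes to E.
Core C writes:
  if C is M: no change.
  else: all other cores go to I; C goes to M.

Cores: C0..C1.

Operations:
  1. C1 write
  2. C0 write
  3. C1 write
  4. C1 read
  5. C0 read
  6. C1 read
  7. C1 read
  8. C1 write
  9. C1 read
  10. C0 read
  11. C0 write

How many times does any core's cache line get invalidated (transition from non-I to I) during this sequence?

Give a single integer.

Answer: 4

Derivation:
Op 1: C1 write [C1 write: invalidate none -> C1=M] -> [I,M] (invalidations this op: 0; running total: 0)
Op 2: C0 write [C0 write: invalidate ['C1=M'] -> C0=M] -> [M,I] (invalidations this op: 1; running total: 1)
Op 3: C1 write [C1 write: invalidate ['C0=M'] -> C1=M] -> [I,M] (invalidations this op: 1; running total: 2)
Op 4: C1 read [C1 read: already in M, no change] -> [I,M] (invalidations this op: 0; running total: 2)
Op 5: C0 read [C0 read from I: others=['C1=M'] -> C0=S, others downsized to S] -> [S,S] (invalidations this op: 0; running total: 2)
Op 6: C1 read [C1 read: already in S, no change] -> [S,S] (invalidations this op: 0; running total: 2)
Op 7: C1 read [C1 read: already in S, no change] -> [S,S] (invalidations this op: 0; running total: 2)
Op 8: C1 write [C1 write: invalidate ['C0=S'] -> C1=M] -> [I,M] (invalidations this op: 1; running total: 3)
Op 9: C1 read [C1 read: already in M, no change] -> [I,M] (invalidations this op: 0; running total: 3)
Op 10: C0 read [C0 read from I: others=['C1=M'] -> C0=S, others downsized to S] -> [S,S] (invalidations this op: 0; running total: 3)
Op 11: C0 write [C0 write: invalidate ['C1=S'] -> C0=M] -> [M,I] (invalidations this op: 1; running total: 4)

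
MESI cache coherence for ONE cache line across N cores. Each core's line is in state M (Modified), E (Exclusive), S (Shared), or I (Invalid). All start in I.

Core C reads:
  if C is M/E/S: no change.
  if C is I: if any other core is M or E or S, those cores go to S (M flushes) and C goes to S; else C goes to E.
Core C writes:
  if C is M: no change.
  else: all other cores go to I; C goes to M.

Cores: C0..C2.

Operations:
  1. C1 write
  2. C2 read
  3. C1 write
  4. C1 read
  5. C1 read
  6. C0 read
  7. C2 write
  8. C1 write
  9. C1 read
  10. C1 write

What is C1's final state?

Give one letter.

Op 1: C1 write [C1 write: invalidate none -> C1=M] -> [I,M,I]
Op 2: C2 read [C2 read from I: others=['C1=M'] -> C2=S, others downsized to S] -> [I,S,S]
Op 3: C1 write [C1 write: invalidate ['C2=S'] -> C1=M] -> [I,M,I]
Op 4: C1 read [C1 read: already in M, no change] -> [I,M,I]
Op 5: C1 read [C1 read: already in M, no change] -> [I,M,I]
Op 6: C0 read [C0 read from I: others=['C1=M'] -> C0=S, others downsized to S] -> [S,S,I]
Op 7: C2 write [C2 write: invalidate ['C0=S', 'C1=S'] -> C2=M] -> [I,I,M]
Op 8: C1 write [C1 write: invalidate ['C2=M'] -> C1=M] -> [I,M,I]
Op 9: C1 read [C1 read: already in M, no change] -> [I,M,I]
Op 10: C1 write [C1 write: already M (modified), no change] -> [I,M,I]

Answer: M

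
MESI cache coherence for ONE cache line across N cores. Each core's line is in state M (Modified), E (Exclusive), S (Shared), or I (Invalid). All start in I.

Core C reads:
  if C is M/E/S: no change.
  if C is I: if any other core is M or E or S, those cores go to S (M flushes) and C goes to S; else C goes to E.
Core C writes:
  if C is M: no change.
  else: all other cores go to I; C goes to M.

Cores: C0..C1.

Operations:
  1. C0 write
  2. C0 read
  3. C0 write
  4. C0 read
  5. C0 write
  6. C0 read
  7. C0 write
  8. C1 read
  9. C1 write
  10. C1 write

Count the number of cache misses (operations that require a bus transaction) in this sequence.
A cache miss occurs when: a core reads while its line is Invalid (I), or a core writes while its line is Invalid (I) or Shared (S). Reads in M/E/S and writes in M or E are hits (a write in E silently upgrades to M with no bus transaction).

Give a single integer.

Answer: 3

Derivation:
Op 1: C0 write [C0 write: invalidate none -> C0=M] -> [M,I] [MISS #1: write from I]
Op 2: C0 read [C0 read: already in M, no change] -> [M,I] [hit: read from M]
Op 3: C0 write [C0 write: already M (modified), no change] -> [M,I] [hit: write from M]
Op 4: C0 read [C0 read: already in M, no change] -> [M,I] [hit: read from M]
Op 5: C0 write [C0 write: already M (modified), no change] -> [M,I] [hit: write from M]
Op 6: C0 read [C0 read: already in M, no change] -> [M,I] [hit: read from M]
Op 7: C0 write [C0 write: already M (modified), no change] -> [M,I] [hit: write from M]
Op 8: C1 read [C1 read from I: others=['C0=M'] -> C1=S, others downsized to S] -> [S,S] [MISS #2: read from I]
Op 9: C1 write [C1 write: invalidate ['C0=S'] -> C1=M] -> [I,M] [MISS #3: write from S]
Op 10: C1 write [C1 write: already M (modified), no change] -> [I,M] [hit: write from M]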